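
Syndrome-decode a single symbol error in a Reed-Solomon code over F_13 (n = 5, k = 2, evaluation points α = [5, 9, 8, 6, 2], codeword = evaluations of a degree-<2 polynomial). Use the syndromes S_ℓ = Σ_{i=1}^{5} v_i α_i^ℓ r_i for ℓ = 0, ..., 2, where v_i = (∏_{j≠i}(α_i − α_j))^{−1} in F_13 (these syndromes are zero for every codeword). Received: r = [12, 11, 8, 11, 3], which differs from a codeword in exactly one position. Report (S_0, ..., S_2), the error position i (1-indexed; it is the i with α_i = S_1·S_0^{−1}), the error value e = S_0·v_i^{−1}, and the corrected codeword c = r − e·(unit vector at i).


S = (2, 12, 7), error at position 4, error magnitude e = 9, c = [12, 11, 8, 2, 3].

Step 1: column multipliers v_i = (∏_{j≠i}(α_i − α_j))^{−1} mod 13.
  i = 1 (α = 5): (5−9)(5−8)(5−6)(5−2) = (−4)·(−3)·(−1)·3 = −36 ≡ 3, so v_1 = 3^{−1} = 9 (mod 13).
  i = 2 (α = 9): (9−5)(9−8)(9−6)(9−2) = 4·1·3·7 = 84 ≡ 6, so v_2 = 6^{−1} = 11 (mod 13).
  i = 3 (α = 8): (8−5)(8−9)(8−6)(8−2) = 3·(−1)·2·6 = −36 ≡ 3, so v_3 = 3^{−1} = 9 (mod 13).
  i = 4 (α = 6): (6−5)(6−9)(6−8)(6−2) = 1·(−3)·(−2)·4 = 24 ≡ 11, so v_4 = 11^{−1} = 6 (mod 13).
  i = 5 (α = 2): (2−5)(2−9)(2−8)(2−6) = (−3)·(−7)·(−6)·(−4) = 504 ≡ 10, so v_5 = 10^{−1} = 4 (mod 13).
  v = [9, 11, 9, 6, 4].
Step 2: syndromes of r = [12, 11, 8, 11, 3] (all sums mod 13).
  S_0 = Σ v_i r_i = 9·12 + 11·11 + 9·8 + 6·11 + 4·3 = 379 ≡ 2.
  S_1 = Σ v_i α_i r_i = 9·5·12 + 11·9·11 + 9·8·8 + 6·6·11 + 4·2·3 = 2625 ≡ 12.
  α_i^2 mod 13 = [12, 3, 12, 10, 4].
  S_2 = Σ v_i α_i^2 r_i = 9·12·12 + 11·3·11 + 9·12·8 + 6·10·11 + 4·4·3 = 3231 ≡ 7.
  S = (2, 12, 7) ≠ 0, so r is not a codeword (an error is present).
Step 3: locate the error. For a single error e at position i, S_ℓ = v_i·e·α_i^ℓ, so α_err = S_1/S_0.
  S_0^{−1} = 2^{−1} = 7 (mod 13), so α_err = 12·7 = 84 ≡ 6 = α_4. Error position i = 4.
  Consistency check: S_2/S_1 = 7·12 = 84 ≡ 6 = α_err ✓ (single-error assumption holds).
Step 4: error magnitude e = S_0/v_4 = S_0·∏_{j≠4}(α_4 − α_j) = 2·11 = 22 ≡ 9 (mod 13).
Step 5: correct position 4: c_4 = r_4 − e = 11 − 9 ≡ 2 (mod 13). Hence c = [12, 11, 8, 2, 3].
  Check: interpolating c through the α_i gives m(x) = 10 + 3·x (degree < 2) with m(α_i) = c_i for every i, so c is indeed a codeword.


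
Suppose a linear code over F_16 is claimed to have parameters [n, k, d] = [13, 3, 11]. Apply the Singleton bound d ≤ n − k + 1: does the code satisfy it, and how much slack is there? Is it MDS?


Singleton RHS = n − k + 1 = 11, slack = 0, bound satisfied, MDS.

Singleton bound: d ≤ n − k + 1.
Here n = 13, k = 3, so n − k + 1 = 11.
Given d = 11, check d ≤ 11: YES.
Slack = (n − k + 1) − d = 0.
The code is MDS (slack = 0).
Description: the claimed parameters are [13, 3, 11]_16; such a code would be MDS (meets Singleton bound).


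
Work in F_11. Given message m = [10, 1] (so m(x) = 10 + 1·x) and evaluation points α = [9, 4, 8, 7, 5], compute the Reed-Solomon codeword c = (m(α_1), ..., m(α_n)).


c = [8, 3, 7, 6, 4]

Message polynomial: m(x) = 10 + 1·x (mod 11).
For each evaluation point α_i, compute m(α_i) mod 11:
  α_1 = 9: Horner steps 1 → 8, so m(9) = 8.
  α_2 = 4: Horner steps 1 → 3, so m(4) = 3.
  α_3 = 8: Horner steps 1 → 7, so m(8) = 7.
  α_4 = 7: Horner steps 1 → 6, so m(7) = 6.
  α_5 = 5: Horner steps 1 → 4, so m(5) = 4.
Codeword c = [8, 3, 7, 6, 4] ∈ F_11^5.


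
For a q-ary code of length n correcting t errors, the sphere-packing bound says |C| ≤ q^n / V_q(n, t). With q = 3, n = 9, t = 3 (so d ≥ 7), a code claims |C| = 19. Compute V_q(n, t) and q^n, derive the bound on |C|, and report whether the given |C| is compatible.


V_q(n, t) = 835, q^n = 19683, Hamming bound = 23, |C| = 19 ≤ bound (satisfied).

Step 1: Compute V_q(n, t) = Σ_{j=0}^3 C(n, j) (q−1)^j.
  j = 0: C(9,0)·(2)^0 = 1·1 = 1.
  j = 1: C(9,1)·(2)^1 = 9·2 = 18.
  j = 2: C(9,2)·(2)^2 = 36·4 = 144.
  j = 3: C(9,3)·(2)^3 = 84·8 = 672.
  V_q(n, t) = 1 + 18 + 144 + 672 = 835.
Step 2: q^n = 3^9 = 19683.
Step 3: Hamming bound ⌊q^n / V_q(n,t)⌋ = ⌊19683/835⌋ = 23.
Step 4: Compare |C| = 19 to 23: satisfied.
The claimed |C| lies below the Hamming bound.


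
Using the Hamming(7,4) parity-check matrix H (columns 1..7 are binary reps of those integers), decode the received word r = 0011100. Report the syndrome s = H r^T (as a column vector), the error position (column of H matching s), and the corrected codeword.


s = (0, 1, 0)^T, error position = 2, corrected codeword c = 0111100

Compute s = H r^T mod 2 one row at a time:
  s_1 = 1 + 1 + 0 + 0 = 2 ≡ 0 (mod 2).
  s_2 = 0 + 1 + 0 + 0 = 1 ≡ 1 (mod 2).
  s_3 = 0 + 1 + 1 + 0 = 2 ≡ 0 (mod 2).
s = (0, 1, 0)^T — this equals column 2 of H (binary 010), so error is at position 2.
Correct: flip bit 2 of r = 0011100 to get c = 0111100.


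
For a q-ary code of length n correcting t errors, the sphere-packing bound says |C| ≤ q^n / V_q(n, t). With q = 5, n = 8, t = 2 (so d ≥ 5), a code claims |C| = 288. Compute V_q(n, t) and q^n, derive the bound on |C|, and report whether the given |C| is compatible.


V_q(n, t) = 481, q^n = 390625, Hamming bound = 812, |C| = 288 ≤ bound (satisfied).

Step 1: Compute V_q(n, t) = Σ_{j=0}^2 C(n, j) (q−1)^j.
  j = 0: C(8,0)·(4)^0 = 1·1 = 1.
  j = 1: C(8,1)·(4)^1 = 8·4 = 32.
  j = 2: C(8,2)·(4)^2 = 28·16 = 448.
  V_q(n, t) = 1 + 32 + 448 = 481.
Step 2: q^n = 5^8 = 390625.
Step 3: Hamming bound ⌊q^n / V_q(n,t)⌋ = ⌊390625/481⌋ = 812.
Step 4: Compare |C| = 288 to 812: satisfied.
The claimed |C| lies below the Hamming bound.


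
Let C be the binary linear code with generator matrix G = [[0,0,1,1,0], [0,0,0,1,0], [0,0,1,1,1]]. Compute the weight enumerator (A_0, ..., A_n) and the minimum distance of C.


Weight distribution: A_0 = 1, A_1 = 3, A_2 = 3, A_3 = 1. Minimum distance d = 1.

Enumerate all 2^3 = 8 messages m ∈ F_2^3.
For each, compute codeword c = mG in F_2^5, then tally its weight.
  m = 000 → c = 00000, weight = 0.
  m = 100 → c = 00110, weight = 2.
  m = 010 → c = 00010, weight = 1.
  m = 110 → c = 00100, weight = 1.
  m = 001 → c = 00111, weight = 3.
  m = 101 → c = 00001, weight = 1.
  m = 011 → c = 00101, weight = 2.
  m = 111 → c = 00011, weight = 2.
Tally weights:
  weight 0: 1 codewords.
  weight 1: 3 codewords.
  weight 2: 3 codewords.
  weight 3: 1 codewords.
Minimum distance d = smallest w > 0 with A_w > 0 = 1.
Sanity: Σ A_w = 8 = 2^3 = 8 ✓.


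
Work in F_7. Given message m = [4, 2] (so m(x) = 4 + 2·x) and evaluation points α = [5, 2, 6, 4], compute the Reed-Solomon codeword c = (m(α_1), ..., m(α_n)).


c = [0, 1, 2, 5]

Message polynomial: m(x) = 4 + 2·x (mod 7).
For each evaluation point α_i, compute m(α_i) mod 7:
  α_1 = 5: Horner steps 2 → 0, so m(5) = 0.
  α_2 = 2: Horner steps 2 → 1, so m(2) = 1.
  α_3 = 6: Horner steps 2 → 2, so m(6) = 2.
  α_4 = 4: Horner steps 2 → 5, so m(4) = 5.
Codeword c = [0, 1, 2, 5] ∈ F_7^4.


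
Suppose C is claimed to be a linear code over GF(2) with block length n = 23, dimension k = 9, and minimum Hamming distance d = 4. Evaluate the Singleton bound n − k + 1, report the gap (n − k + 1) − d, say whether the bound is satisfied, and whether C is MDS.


Singleton RHS = n − k + 1 = 15, slack = 11, bound satisfied, not MDS.

Singleton bound: d ≤ n − k + 1.
Here n = 23, k = 9, so n − k + 1 = 15.
Given d = 4, check d ≤ 15: YES.
Slack = (n − k + 1) − d = 11.
The code is NOT MDS (slack = 11 > 0).
Description: the claimed parameters are [23, 9, 4]_2; such a code would be non-MDS.


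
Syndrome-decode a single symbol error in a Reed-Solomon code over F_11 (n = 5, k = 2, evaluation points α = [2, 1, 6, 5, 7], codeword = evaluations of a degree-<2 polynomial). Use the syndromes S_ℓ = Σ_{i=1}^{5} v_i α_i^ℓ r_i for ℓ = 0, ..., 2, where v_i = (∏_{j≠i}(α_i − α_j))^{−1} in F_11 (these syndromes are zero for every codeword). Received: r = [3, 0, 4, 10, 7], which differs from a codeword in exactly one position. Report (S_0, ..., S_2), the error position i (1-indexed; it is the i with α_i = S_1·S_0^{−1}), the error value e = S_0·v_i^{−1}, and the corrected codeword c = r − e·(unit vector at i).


S = (10, 6, 8), error at position 4, error magnitude e = 9, c = [3, 0, 4, 1, 7].

Step 1: column multipliers v_i = (∏_{j≠i}(α_i − α_j))^{−1} mod 11.
  i = 1 (α = 2): (2−1)(2−6)(2−5)(2−7) = 1·(−4)·(−3)·(−5) = −60 ≡ 6, so v_1 = 6^{−1} = 2 (mod 11).
  i = 2 (α = 1): (1−2)(1−6)(1−5)(1−7) = (−1)·(−5)·(−4)·(−6) = 120 ≡ 10, so v_2 = 10^{−1} = 10 (mod 11).
  i = 3 (α = 6): (6−2)(6−1)(6−5)(6−7) = 4·5·1·(−1) = −20 ≡ 2, so v_3 = 2^{−1} = 6 (mod 11).
  i = 4 (α = 5): (5−2)(5−1)(5−6)(5−7) = 3·4·(−1)·(−2) = 24 ≡ 2, so v_4 = 2^{−1} = 6 (mod 11).
  i = 5 (α = 7): (7−2)(7−1)(7−6)(7−5) = 5·6·1·2 = 60 ≡ 5, so v_5 = 5^{−1} = 9 (mod 11).
  v = [2, 10, 6, 6, 9].
Step 2: syndromes of r = [3, 0, 4, 10, 7] (all sums mod 11).
  S_0 = Σ v_i r_i = 2·3 + 10·0 + 6·4 + 6·10 + 9·7 = 153 ≡ 10.
  S_1 = Σ v_i α_i r_i = 2·2·3 + 10·1·0 + 6·6·4 + 6·5·10 + 9·7·7 = 897 ≡ 6.
  α_i^2 mod 11 = [4, 1, 3, 3, 5].
  S_2 = Σ v_i α_i^2 r_i = 2·4·3 + 10·1·0 + 6·3·4 + 6·3·10 + 9·5·7 = 591 ≡ 8.
  S = (10, 6, 8) ≠ 0, so r is not a codeword (an error is present).
Step 3: locate the error. For a single error e at position i, S_ℓ = v_i·e·α_i^ℓ, so α_err = S_1/S_0.
  S_0^{−1} = 10^{−1} = 10 (mod 11), so α_err = 6·10 = 60 ≡ 5 = α_4. Error position i = 4.
  Consistency check: S_2/S_1 = 8·2 = 16 ≡ 5 = α_err ✓ (single-error assumption holds).
Step 4: error magnitude e = S_0/v_4 = S_0·∏_{j≠4}(α_4 − α_j) = 10·2 = 20 ≡ 9 (mod 11).
Step 5: correct position 4: c_4 = r_4 − e = 10 − 9 ≡ 1 (mod 11). Hence c = [3, 0, 4, 1, 7].
  Check: interpolating c through the α_i gives m(x) = 8 + 3·x (degree < 2) with m(α_i) = c_i for every i, so c is indeed a codeword.


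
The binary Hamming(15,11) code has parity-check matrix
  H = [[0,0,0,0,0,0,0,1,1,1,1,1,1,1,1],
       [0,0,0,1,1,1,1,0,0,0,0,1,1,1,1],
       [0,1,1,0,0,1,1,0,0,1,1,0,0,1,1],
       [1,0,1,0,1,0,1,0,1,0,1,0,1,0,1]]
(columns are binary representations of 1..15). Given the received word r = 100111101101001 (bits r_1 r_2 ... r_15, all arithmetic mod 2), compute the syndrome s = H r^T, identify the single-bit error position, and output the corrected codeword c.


s = (0, 0, 0, 1)^T, error position = 1, corrected codeword c = 000111101101001

Compute s = H r^T mod 2 one row at a time:
  s_1 = 0 + 1 + 1 + 0 + 1 + 0 + 0 + 1 = 4 ≡ 0 (mod 2).
  s_2 = 1 + 1 + 1 + 1 + 1 + 0 + 0 + 1 = 6 ≡ 0 (mod 2).
  s_3 = 0 + 0 + 1 + 1 + 1 + 0 + 0 + 1 = 4 ≡ 0 (mod 2).
  s_4 = 1 + 0 + 1 + 1 + 1 + 0 + 0 + 1 = 5 ≡ 1 (mod 2).
s = (0, 0, 0, 1)^T — this equals column 1 of H (binary 0001), so error is at position 1.
Correct: flip bit 1 of r = 100111101101001 to get c = 000111101101001.


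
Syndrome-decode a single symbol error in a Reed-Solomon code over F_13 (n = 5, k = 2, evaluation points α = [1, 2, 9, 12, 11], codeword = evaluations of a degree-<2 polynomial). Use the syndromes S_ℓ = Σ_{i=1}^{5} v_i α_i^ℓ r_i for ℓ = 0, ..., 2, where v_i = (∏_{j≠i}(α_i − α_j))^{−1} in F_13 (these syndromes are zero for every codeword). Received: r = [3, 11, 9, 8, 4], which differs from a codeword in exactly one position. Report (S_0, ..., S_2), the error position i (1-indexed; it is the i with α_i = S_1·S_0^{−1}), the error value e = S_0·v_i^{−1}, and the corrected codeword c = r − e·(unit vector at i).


S = (8, 3, 6), error at position 2, error magnitude e = 4, c = [3, 7, 9, 8, 4].

Step 1: column multipliers v_i = (∏_{j≠i}(α_i − α_j))^{−1} mod 13.
  i = 1 (α = 1): (1−2)(1−9)(1−12)(1−11) = (−1)·(−8)·(−11)·(−10) = 880 ≡ 9, so v_1 = 9^{−1} = 3 (mod 13).
  i = 2 (α = 2): (2−1)(2−9)(2−12)(2−11) = 1·(−7)·(−10)·(−9) = −630 ≡ 7, so v_2 = 7^{−1} = 2 (mod 13).
  i = 3 (α = 9): (9−1)(9−2)(9−12)(9−11) = 8·7·(−3)·(−2) = 336 ≡ 11, so v_3 = 11^{−1} = 6 (mod 13).
  i = 4 (α = 12): (12−1)(12−2)(12−9)(12−11) = 11·10·3·1 = 330 ≡ 5, so v_4 = 5^{−1} = 8 (mod 13).
  i = 5 (α = 11): (11−1)(11−2)(11−9)(11−12) = 10·9·2·(−1) = −180 ≡ 2, so v_5 = 2^{−1} = 7 (mod 13).
  v = [3, 2, 6, 8, 7].
Step 2: syndromes of r = [3, 11, 9, 8, 4] (all sums mod 13).
  S_0 = Σ v_i r_i = 3·3 + 2·11 + 6·9 + 8·8 + 7·4 = 177 ≡ 8.
  S_1 = Σ v_i α_i r_i = 3·1·3 + 2·2·11 + 6·9·9 + 8·12·8 + 7·11·4 = 1615 ≡ 3.
  α_i^2 mod 13 = [1, 4, 3, 1, 4].
  S_2 = Σ v_i α_i^2 r_i = 3·1·3 + 2·4·11 + 6·3·9 + 8·1·8 + 7·4·4 = 435 ≡ 6.
  S = (8, 3, 6) ≠ 0, so r is not a codeword (an error is present).
Step 3: locate the error. For a single error e at position i, S_ℓ = v_i·e·α_i^ℓ, so α_err = S_1/S_0.
  S_0^{−1} = 8^{−1} = 5 (mod 13), so α_err = 3·5 = 15 ≡ 2 = α_2. Error position i = 2.
  Consistency check: S_2/S_1 = 6·9 = 54 ≡ 2 = α_err ✓ (single-error assumption holds).
Step 4: error magnitude e = S_0/v_2 = S_0·∏_{j≠2}(α_2 − α_j) = 8·7 = 56 ≡ 4 (mod 13).
Step 5: correct position 2: c_2 = r_2 − e = 11 − 4 ≡ 7 (mod 13). Hence c = [3, 7, 9, 8, 4].
  Check: interpolating c through the α_i gives m(x) = 12 + 4·x (degree < 2) with m(α_i) = c_i for every i, so c is indeed a codeword.


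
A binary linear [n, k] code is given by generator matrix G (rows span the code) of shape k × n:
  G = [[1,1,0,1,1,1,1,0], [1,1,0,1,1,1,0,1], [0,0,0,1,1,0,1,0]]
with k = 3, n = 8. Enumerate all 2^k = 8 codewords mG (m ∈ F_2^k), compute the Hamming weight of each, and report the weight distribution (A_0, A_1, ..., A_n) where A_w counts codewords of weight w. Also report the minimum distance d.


Weight distribution: A_0 = 1, A_2 = 1, A_3 = 3, A_5 = 1, A_6 = 2. Minimum distance d = 2.

Enumerate all 2^3 = 8 messages m ∈ F_2^3.
For each, compute codeword c = mG in F_2^8, then tally its weight.
  m = 000 → c = 00000000, weight = 0.
  m = 100 → c = 11011110, weight = 6.
  m = 010 → c = 11011101, weight = 6.
  m = 110 → c = 00000011, weight = 2.
  m = 001 → c = 00011010, weight = 3.
  m = 101 → c = 11000100, weight = 3.
  m = 011 → c = 11000111, weight = 5.
  m = 111 → c = 00011001, weight = 3.
Tally weights:
  weight 0: 1 codewords.
  weight 2: 1 codewords.
  weight 3: 3 codewords.
  weight 5: 1 codewords.
  weight 6: 2 codewords.
Minimum distance d = smallest w > 0 with A_w > 0 = 2.
Sanity: Σ A_w = 8 = 2^3 = 8 ✓.


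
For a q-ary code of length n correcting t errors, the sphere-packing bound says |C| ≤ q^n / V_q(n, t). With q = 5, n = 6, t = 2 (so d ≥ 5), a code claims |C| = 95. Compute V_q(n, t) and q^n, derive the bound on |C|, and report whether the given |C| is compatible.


V_q(n, t) = 265, q^n = 15625, Hamming bound = 58, |C| = 95 > bound (violated).

Step 1: Compute V_q(n, t) = Σ_{j=0}^2 C(n, j) (q−1)^j.
  j = 0: C(6,0)·(4)^0 = 1·1 = 1.
  j = 1: C(6,1)·(4)^1 = 6·4 = 24.
  j = 2: C(6,2)·(4)^2 = 15·16 = 240.
  V_q(n, t) = 1 + 24 + 240 = 265.
Step 2: q^n = 5^6 = 15625.
Step 3: Hamming bound ⌊q^n / V_q(n,t)⌋ = ⌊15625/265⌋ = 58.
Step 4: Compare |C| = 95 to 58: violated.
The claimed |C| lies above the Hamming bound, so no 5-ary code of length 6 with d ≥ 5 can have 95 codewords.


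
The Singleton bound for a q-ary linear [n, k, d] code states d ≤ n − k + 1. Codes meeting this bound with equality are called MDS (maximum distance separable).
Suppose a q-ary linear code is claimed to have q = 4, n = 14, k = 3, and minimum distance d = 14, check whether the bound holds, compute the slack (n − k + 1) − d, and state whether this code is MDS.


Singleton RHS = n − k + 1 = 12, slack = -2, bound violated (no such code; not MDS).

Singleton bound: d ≤ n − k + 1.
Here n = 14, k = 3, so n − k + 1 = 12.
Given d = 14, check d ≤ 12: NO.
Slack = (n − k + 1) − d = -2.
The slack is negative: d = 14 exceeds n − k + 1 = 12 by 2, so the Singleton bound is violated and no linear [14, 3, 14]_4 code can exist. In particular it is not MDS (MDS requires d = n − k + 1 exactly).
Description: the claimed parameters are [14, 3, 14]_4; such a code would be impossible (violates the Singleton bound).


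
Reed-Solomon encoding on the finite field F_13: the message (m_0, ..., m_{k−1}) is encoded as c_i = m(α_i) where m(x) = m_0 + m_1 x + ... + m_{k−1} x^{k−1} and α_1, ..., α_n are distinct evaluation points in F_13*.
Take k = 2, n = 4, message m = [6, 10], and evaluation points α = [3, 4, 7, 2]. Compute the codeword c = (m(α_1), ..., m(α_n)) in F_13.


c = [10, 7, 11, 0]

Message polynomial: m(x) = 6 + 10·x (mod 13).
For each evaluation point α_i, compute m(α_i) mod 13:
  α_1 = 3: Horner steps 10 → 10, so m(3) = 10.
  α_2 = 4: Horner steps 10 → 7, so m(4) = 7.
  α_3 = 7: Horner steps 10 → 11, so m(7) = 11.
  α_4 = 2: Horner steps 10 → 0, so m(2) = 0.
Codeword c = [10, 7, 11, 0] ∈ F_13^4.


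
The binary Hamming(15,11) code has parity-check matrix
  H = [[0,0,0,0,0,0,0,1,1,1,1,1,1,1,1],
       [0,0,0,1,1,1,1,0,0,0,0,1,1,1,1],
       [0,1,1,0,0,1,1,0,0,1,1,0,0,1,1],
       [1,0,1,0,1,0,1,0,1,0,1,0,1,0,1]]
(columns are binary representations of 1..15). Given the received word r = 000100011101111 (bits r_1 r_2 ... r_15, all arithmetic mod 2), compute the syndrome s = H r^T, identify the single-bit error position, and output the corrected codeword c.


s = (1, 1, 1, 1)^T, error position = 15, corrected codeword c = 000100011101110

Compute s = H r^T mod 2 one row at a time:
  s_1 = 1 + 1 + 1 + 0 + 1 + 1 + 1 + 1 = 7 ≡ 1 (mod 2).
  s_2 = 1 + 0 + 0 + 0 + 1 + 1 + 1 + 1 = 5 ≡ 1 (mod 2).
  s_3 = 0 + 0 + 0 + 0 + 1 + 0 + 1 + 1 = 3 ≡ 1 (mod 2).
  s_4 = 0 + 0 + 0 + 0 + 1 + 0 + 1 + 1 = 3 ≡ 1 (mod 2).
s = (1, 1, 1, 1)^T — this equals column 15 of H (binary 1111), so error is at position 15.
Correct: flip bit 15 of r = 000100011101111 to get c = 000100011101110.


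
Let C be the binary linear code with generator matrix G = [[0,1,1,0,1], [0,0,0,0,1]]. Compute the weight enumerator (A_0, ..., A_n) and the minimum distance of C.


Weight distribution: A_0 = 1, A_1 = 1, A_2 = 1, A_3 = 1. Minimum distance d = 1.

Enumerate all 2^2 = 4 messages m ∈ F_2^2.
For each, compute codeword c = mG in F_2^5, then tally its weight.
  m = 00 → c = 00000, weight = 0.
  m = 10 → c = 01101, weight = 3.
  m = 01 → c = 00001, weight = 1.
  m = 11 → c = 01100, weight = 2.
Tally weights:
  weight 0: 1 codewords.
  weight 1: 1 codewords.
  weight 2: 1 codewords.
  weight 3: 1 codewords.
Minimum distance d = smallest w > 0 with A_w > 0 = 1.
Sanity: Σ A_w = 4 = 2^2 = 4 ✓.


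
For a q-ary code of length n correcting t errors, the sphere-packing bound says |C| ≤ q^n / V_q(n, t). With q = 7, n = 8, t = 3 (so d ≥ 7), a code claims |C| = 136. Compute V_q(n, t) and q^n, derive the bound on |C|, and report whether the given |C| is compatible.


V_q(n, t) = 13153, q^n = 5764801, Hamming bound = 438, |C| = 136 ≤ bound (satisfied).

Step 1: Compute V_q(n, t) = Σ_{j=0}^3 C(n, j) (q−1)^j.
  j = 0: C(8,0)·(6)^0 = 1·1 = 1.
  j = 1: C(8,1)·(6)^1 = 8·6 = 48.
  j = 2: C(8,2)·(6)^2 = 28·36 = 1008.
  j = 3: C(8,3)·(6)^3 = 56·216 = 12096.
  V_q(n, t) = 1 + 48 + 1008 + 12096 = 13153.
Step 2: q^n = 7^8 = 5764801.
Step 3: Hamming bound ⌊q^n / V_q(n,t)⌋ = ⌊5764801/13153⌋ = 438.
Step 4: Compare |C| = 136 to 438: satisfied.
The claimed |C| lies below the Hamming bound.


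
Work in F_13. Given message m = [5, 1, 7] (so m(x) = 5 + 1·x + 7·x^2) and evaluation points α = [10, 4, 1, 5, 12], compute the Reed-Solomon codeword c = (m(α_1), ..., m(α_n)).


c = [0, 4, 0, 3, 11]

Message polynomial: m(x) = 5 + 1·x + 7·x^2 (mod 13).
For each evaluation point α_i, compute m(α_i) mod 13:
  α_1 = 10: Horner steps 7 → 6 → 0, so m(10) = 0.
  α_2 = 4: Horner steps 7 → 3 → 4, so m(4) = 4.
  α_3 = 1: Horner steps 7 → 8 → 0, so m(1) = 0.
  α_4 = 5: Horner steps 7 → 10 → 3, so m(5) = 3.
  α_5 = 12: Horner steps 7 → 7 → 11, so m(12) = 11.
Codeword c = [0, 4, 0, 3, 11] ∈ F_13^5.


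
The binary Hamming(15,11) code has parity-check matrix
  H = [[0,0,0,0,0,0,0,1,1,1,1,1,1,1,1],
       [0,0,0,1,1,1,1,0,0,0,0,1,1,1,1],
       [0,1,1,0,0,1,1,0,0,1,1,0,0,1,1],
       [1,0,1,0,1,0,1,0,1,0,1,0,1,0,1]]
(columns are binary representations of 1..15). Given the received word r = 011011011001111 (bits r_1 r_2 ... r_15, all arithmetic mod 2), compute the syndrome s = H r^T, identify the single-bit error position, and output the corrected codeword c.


s = (0, 0, 1, 1)^T, error position = 3, corrected codeword c = 010011011001111

Compute s = H r^T mod 2 one row at a time:
  s_1 = 1 + 1 + 0 + 0 + 1 + 1 + 1 + 1 = 6 ≡ 0 (mod 2).
  s_2 = 0 + 1 + 1 + 0 + 1 + 1 + 1 + 1 = 6 ≡ 0 (mod 2).
  s_3 = 1 + 1 + 1 + 0 + 0 + 0 + 1 + 1 = 5 ≡ 1 (mod 2).
  s_4 = 0 + 1 + 1 + 0 + 1 + 0 + 1 + 1 = 5 ≡ 1 (mod 2).
s = (0, 0, 1, 1)^T — this equals column 3 of H (binary 0011), so error is at position 3.
Correct: flip bit 3 of r = 011011011001111 to get c = 010011011001111.


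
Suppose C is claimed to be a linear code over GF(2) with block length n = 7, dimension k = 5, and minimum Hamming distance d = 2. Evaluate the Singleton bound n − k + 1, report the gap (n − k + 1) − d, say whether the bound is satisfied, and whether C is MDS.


Singleton RHS = n − k + 1 = 3, slack = 1, bound satisfied, not MDS.

Singleton bound: d ≤ n − k + 1.
Here n = 7, k = 5, so n − k + 1 = 3.
Given d = 2, check d ≤ 3: YES.
Slack = (n − k + 1) − d = 1.
The code is NOT MDS (slack = 1 > 0).
Description: the claimed parameters are [7, 5, 2]_2; such a code would be non-MDS.


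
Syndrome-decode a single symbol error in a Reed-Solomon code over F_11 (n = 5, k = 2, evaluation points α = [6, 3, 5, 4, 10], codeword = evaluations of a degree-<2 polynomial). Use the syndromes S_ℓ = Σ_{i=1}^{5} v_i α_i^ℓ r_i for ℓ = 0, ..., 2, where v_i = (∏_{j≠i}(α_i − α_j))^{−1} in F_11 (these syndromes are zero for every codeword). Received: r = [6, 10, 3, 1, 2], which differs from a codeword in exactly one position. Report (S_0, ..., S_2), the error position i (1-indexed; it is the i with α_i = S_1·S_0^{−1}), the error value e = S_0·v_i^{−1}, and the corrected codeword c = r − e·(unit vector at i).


S = (5, 8, 4), error at position 1, error magnitude e = 1, c = [5, 10, 3, 1, 2].

Step 1: column multipliers v_i = (∏_{j≠i}(α_i − α_j))^{−1} mod 11.
  i = 1 (α = 6): (6−3)(6−5)(6−4)(6−10) = 3·1·2·(−4) = −24 ≡ 9, so v_1 = 9^{−1} = 5 (mod 11).
  i = 2 (α = 3): (3−6)(3−5)(3−4)(3−10) = (−3)·(−2)·(−1)·(−7) = 42 ≡ 9, so v_2 = 9^{−1} = 5 (mod 11).
  i = 3 (α = 5): (5−6)(5−3)(5−4)(5−10) = (−1)·2·1·(−5) = 10 ≡ 10, so v_3 = 10^{−1} = 10 (mod 11).
  i = 4 (α = 4): (4−6)(4−3)(4−5)(4−10) = (−2)·1·(−1)·(−6) = −12 ≡ 10, so v_4 = 10^{−1} = 10 (mod 11).
  i = 5 (α = 10): (10−6)(10−3)(10−5)(10−4) = 4·7·5·6 = 840 ≡ 4, so v_5 = 4^{−1} = 3 (mod 11).
  v = [5, 5, 10, 10, 3].
Step 2: syndromes of r = [6, 10, 3, 1, 2] (all sums mod 11).
  S_0 = Σ v_i r_i = 5·6 + 5·10 + 10·3 + 10·1 + 3·2 = 126 ≡ 5.
  S_1 = Σ v_i α_i r_i = 5·6·6 + 5·3·10 + 10·5·3 + 10·4·1 + 3·10·2 = 580 ≡ 8.
  α_i^2 mod 11 = [3, 9, 3, 5, 1].
  S_2 = Σ v_i α_i^2 r_i = 5·3·6 + 5·9·10 + 10·3·3 + 10·5·1 + 3·1·2 = 686 ≡ 4.
  S = (5, 8, 4) ≠ 0, so r is not a codeword (an error is present).
Step 3: locate the error. For a single error e at position i, S_ℓ = v_i·e·α_i^ℓ, so α_err = S_1/S_0.
  S_0^{−1} = 5^{−1} = 9 (mod 11), so α_err = 8·9 = 72 ≡ 6 = α_1. Error position i = 1.
  Consistency check: S_2/S_1 = 4·7 = 28 ≡ 6 = α_err ✓ (single-error assumption holds).
Step 4: error magnitude e = S_0/v_1 = S_0·∏_{j≠1}(α_1 − α_j) = 5·9 = 45 ≡ 1 (mod 11).
Step 5: correct position 1: c_1 = r_1 − e = 6 − 1 ≡ 5 (mod 11). Hence c = [5, 10, 3, 1, 2].
  Check: interpolating c through the α_i gives m(x) = 4 + 2·x (degree < 2) with m(α_i) = c_i for every i, so c is indeed a codeword.


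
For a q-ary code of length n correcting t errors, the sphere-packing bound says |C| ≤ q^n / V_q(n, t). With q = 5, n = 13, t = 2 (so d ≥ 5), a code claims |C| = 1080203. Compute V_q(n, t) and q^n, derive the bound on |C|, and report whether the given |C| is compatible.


V_q(n, t) = 1301, q^n = 1220703125, Hamming bound = 938280, |C| = 1080203 > bound (violated).

Step 1: Compute V_q(n, t) = Σ_{j=0}^2 C(n, j) (q−1)^j.
  j = 0: C(13,0)·(4)^0 = 1·1 = 1.
  j = 1: C(13,1)·(4)^1 = 13·4 = 52.
  j = 2: C(13,2)·(4)^2 = 78·16 = 1248.
  V_q(n, t) = 1 + 52 + 1248 = 1301.
Step 2: q^n = 5^13 = 1220703125.
Step 3: Hamming bound ⌊q^n / V_q(n,t)⌋ = ⌊1220703125/1301⌋ = 938280.
Step 4: Compare |C| = 1080203 to 938280: violated.
The claimed |C| lies above the Hamming bound, so no 5-ary code of length 13 with d ≥ 5 can have 1080203 codewords.


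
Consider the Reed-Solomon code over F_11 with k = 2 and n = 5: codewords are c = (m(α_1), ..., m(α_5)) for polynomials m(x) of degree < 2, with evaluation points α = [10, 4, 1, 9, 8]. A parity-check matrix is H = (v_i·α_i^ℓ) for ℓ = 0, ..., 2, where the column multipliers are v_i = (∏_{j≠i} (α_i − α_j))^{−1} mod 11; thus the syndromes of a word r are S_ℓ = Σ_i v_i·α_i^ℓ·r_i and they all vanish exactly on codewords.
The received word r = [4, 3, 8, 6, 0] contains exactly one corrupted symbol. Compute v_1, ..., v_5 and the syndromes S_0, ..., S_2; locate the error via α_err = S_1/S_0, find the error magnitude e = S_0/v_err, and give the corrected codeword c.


S = (1, 9, 4), error at position 4, error magnitude e = 4, c = [4, 3, 8, 2, 0].

Step 1: column multipliers v_i = (∏_{j≠i}(α_i − α_j))^{−1} mod 11.
  i = 1 (α = 10): (10−4)(10−1)(10−9)(10−8) = 6·9·1·2 = 108 ≡ 9, so v_1 = 9^{−1} = 5 (mod 11).
  i = 2 (α = 4): (4−10)(4−1)(4−9)(4−8) = (−6)·3·(−5)·(−4) = −360 ≡ 3, so v_2 = 3^{−1} = 4 (mod 11).
  i = 3 (α = 1): (1−10)(1−4)(1−9)(1−8) = (−9)·(−3)·(−8)·(−7) = 1512 ≡ 5, so v_3 = 5^{−1} = 9 (mod 11).
  i = 4 (α = 9): (9−10)(9−4)(9−1)(9−8) = (−1)·5·8·1 = −40 ≡ 4, so v_4 = 4^{−1} = 3 (mod 11).
  i = 5 (α = 8): (8−10)(8−4)(8−1)(8−9) = (−2)·4·7·(−1) = 56 ≡ 1, so v_5 = 1^{−1} = 1 (mod 11).
  v = [5, 4, 9, 3, 1].
Step 2: syndromes of r = [4, 3, 8, 6, 0] (all sums mod 11).
  S_0 = Σ v_i r_i = 5·4 + 4·3 + 9·8 + 3·6 + 1·0 = 122 ≡ 1.
  S_1 = Σ v_i α_i r_i = 5·10·4 + 4·4·3 + 9·1·8 + 3·9·6 + 1·8·0 = 482 ≡ 9.
  α_i^2 mod 11 = [1, 5, 1, 4, 9].
  S_2 = Σ v_i α_i^2 r_i = 5·1·4 + 4·5·3 + 9·1·8 + 3·4·6 + 1·9·0 = 224 ≡ 4.
  S = (1, 9, 4) ≠ 0, so r is not a codeword (an error is present).
Step 3: locate the error. For a single error e at position i, S_ℓ = v_i·e·α_i^ℓ, so α_err = S_1/S_0.
  S_0^{−1} = 1^{−1} = 1 (mod 11), so α_err = 9·1 = 9 ≡ 9 = α_4. Error position i = 4.
  Consistency check: S_2/S_1 = 4·5 = 20 ≡ 9 = α_err ✓ (single-error assumption holds).
Step 4: error magnitude e = S_0/v_4 = S_0·∏_{j≠4}(α_4 − α_j) = 1·4 = 4 ≡ 4 (mod 11).
Step 5: correct position 4: c_4 = r_4 − e = 6 − 4 ≡ 2 (mod 11). Hence c = [4, 3, 8, 2, 0].
  Check: interpolating c through the α_i gives m(x) = 6 + 2·x (degree < 2) with m(α_i) = c_i for every i, so c is indeed a codeword.


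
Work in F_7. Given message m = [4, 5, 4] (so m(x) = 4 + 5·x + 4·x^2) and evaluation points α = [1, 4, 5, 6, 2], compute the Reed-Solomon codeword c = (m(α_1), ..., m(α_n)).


c = [6, 4, 3, 3, 2]

Message polynomial: m(x) = 4 + 5·x + 4·x^2 (mod 7).
For each evaluation point α_i, compute m(α_i) mod 7:
  α_1 = 1: Horner steps 4 → 2 → 6, so m(1) = 6.
  α_2 = 4: Horner steps 4 → 0 → 4, so m(4) = 4.
  α_3 = 5: Horner steps 4 → 4 → 3, so m(5) = 3.
  α_4 = 6: Horner steps 4 → 1 → 3, so m(6) = 3.
  α_5 = 2: Horner steps 4 → 6 → 2, so m(2) = 2.
Codeword c = [6, 4, 3, 3, 2] ∈ F_7^5.


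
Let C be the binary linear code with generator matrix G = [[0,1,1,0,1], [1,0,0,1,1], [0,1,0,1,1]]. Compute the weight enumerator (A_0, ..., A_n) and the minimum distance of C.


Weight distribution: A_0 = 1, A_2 = 2, A_3 = 4, A_4 = 1. Minimum distance d = 2.

Enumerate all 2^3 = 8 messages m ∈ F_2^3.
For each, compute codeword c = mG in F_2^5, then tally its weight.
  m = 000 → c = 00000, weight = 0.
  m = 100 → c = 01101, weight = 3.
  m = 010 → c = 10011, weight = 3.
  m = 110 → c = 11110, weight = 4.
  m = 001 → c = 01011, weight = 3.
  m = 101 → c = 00110, weight = 2.
  m = 011 → c = 11000, weight = 2.
  m = 111 → c = 10101, weight = 3.
Tally weights:
  weight 0: 1 codewords.
  weight 2: 2 codewords.
  weight 3: 4 codewords.
  weight 4: 1 codewords.
Minimum distance d = smallest w > 0 with A_w > 0 = 2.
Sanity: Σ A_w = 8 = 2^3 = 8 ✓.


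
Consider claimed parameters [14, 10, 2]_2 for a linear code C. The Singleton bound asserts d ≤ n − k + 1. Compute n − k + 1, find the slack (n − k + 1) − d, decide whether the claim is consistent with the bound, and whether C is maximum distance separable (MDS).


Singleton RHS = n − k + 1 = 5, slack = 3, bound satisfied, not MDS.

Singleton bound: d ≤ n − k + 1.
Here n = 14, k = 10, so n − k + 1 = 5.
Given d = 2, check d ≤ 5: YES.
Slack = (n − k + 1) − d = 3.
The code is NOT MDS (slack = 3 > 0).
Description: the claimed parameters are [14, 10, 2]_2; such a code would be non-MDS.


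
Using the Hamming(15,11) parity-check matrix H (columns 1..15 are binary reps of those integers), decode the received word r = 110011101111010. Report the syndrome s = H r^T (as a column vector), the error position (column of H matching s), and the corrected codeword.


s = (1, 1, 0, 1)^T, error position = 13, corrected codeword c = 110011101111110

Compute s = H r^T mod 2 one row at a time:
  s_1 = 0 + 1 + 1 + 1 + 1 + 0 + 1 + 0 = 5 ≡ 1 (mod 2).
  s_2 = 0 + 1 + 1 + 1 + 1 + 0 + 1 + 0 = 5 ≡ 1 (mod 2).
  s_3 = 1 + 0 + 1 + 1 + 1 + 1 + 1 + 0 = 6 ≡ 0 (mod 2).
  s_4 = 1 + 0 + 1 + 1 + 1 + 1 + 0 + 0 = 5 ≡ 1 (mod 2).
s = (1, 1, 0, 1)^T — this equals column 13 of H (binary 1101), so error is at position 13.
Correct: flip bit 13 of r = 110011101111010 to get c = 110011101111110.


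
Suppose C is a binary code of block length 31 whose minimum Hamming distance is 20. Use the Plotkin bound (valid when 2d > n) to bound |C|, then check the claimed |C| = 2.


Plotkin bound M ≤ 4; given |C| = 2 ≤ bound (satisfied).

Check applicability: 2d = 40, n = 31.
2d − n = 9 > 0, so Plotkin applies.
Compute d/(2d−n) = 20/9 ≈ 2.2222.
⌊d/(2d−n)⌋ = 2.
Plotkin bound: M ≤ 2·2 = 4.
Given |C| = 2, check: satisfied.
This |C| is below the Plotkin bound.


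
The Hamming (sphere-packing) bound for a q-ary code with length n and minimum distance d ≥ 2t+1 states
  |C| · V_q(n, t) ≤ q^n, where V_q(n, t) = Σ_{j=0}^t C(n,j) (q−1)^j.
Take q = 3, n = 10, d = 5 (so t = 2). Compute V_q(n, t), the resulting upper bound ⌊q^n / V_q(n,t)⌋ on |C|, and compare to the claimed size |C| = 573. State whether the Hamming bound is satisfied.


V_q(n, t) = 201, q^n = 59049, Hamming bound = 293, |C| = 573 > bound (violated).

Step 1: Compute V_q(n, t) = Σ_{j=0}^2 C(n, j) (q−1)^j.
  j = 0: C(10,0)·(2)^0 = 1·1 = 1.
  j = 1: C(10,1)·(2)^1 = 10·2 = 20.
  j = 2: C(10,2)·(2)^2 = 45·4 = 180.
  V_q(n, t) = 1 + 20 + 180 = 201.
Step 2: q^n = 3^10 = 59049.
Step 3: Hamming bound ⌊q^n / V_q(n,t)⌋ = ⌊59049/201⌋ = 293.
Step 4: Compare |C| = 573 to 293: violated.
The claimed |C| lies above the Hamming bound, so no 3-ary code of length 10 with d ≥ 5 can have 573 codewords.


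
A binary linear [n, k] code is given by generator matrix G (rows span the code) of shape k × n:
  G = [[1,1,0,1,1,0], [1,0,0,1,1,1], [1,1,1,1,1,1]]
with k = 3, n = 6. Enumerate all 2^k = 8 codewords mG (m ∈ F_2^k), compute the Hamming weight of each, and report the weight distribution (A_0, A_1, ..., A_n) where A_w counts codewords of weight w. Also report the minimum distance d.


Weight distribution: A_0 = 1, A_2 = 3, A_4 = 3, A_6 = 1. Minimum distance d = 2.

Enumerate all 2^3 = 8 messages m ∈ F_2^3.
For each, compute codeword c = mG in F_2^6, then tally its weight.
  m = 000 → c = 000000, weight = 0.
  m = 100 → c = 110110, weight = 4.
  m = 010 → c = 100111, weight = 4.
  m = 110 → c = 010001, weight = 2.
  m = 001 → c = 111111, weight = 6.
  m = 101 → c = 001001, weight = 2.
  m = 011 → c = 011000, weight = 2.
  m = 111 → c = 101110, weight = 4.
Tally weights:
  weight 0: 1 codewords.
  weight 2: 3 codewords.
  weight 4: 3 codewords.
  weight 6: 1 codewords.
Minimum distance d = smallest w > 0 with A_w > 0 = 2.
Sanity: Σ A_w = 8 = 2^3 = 8 ✓.


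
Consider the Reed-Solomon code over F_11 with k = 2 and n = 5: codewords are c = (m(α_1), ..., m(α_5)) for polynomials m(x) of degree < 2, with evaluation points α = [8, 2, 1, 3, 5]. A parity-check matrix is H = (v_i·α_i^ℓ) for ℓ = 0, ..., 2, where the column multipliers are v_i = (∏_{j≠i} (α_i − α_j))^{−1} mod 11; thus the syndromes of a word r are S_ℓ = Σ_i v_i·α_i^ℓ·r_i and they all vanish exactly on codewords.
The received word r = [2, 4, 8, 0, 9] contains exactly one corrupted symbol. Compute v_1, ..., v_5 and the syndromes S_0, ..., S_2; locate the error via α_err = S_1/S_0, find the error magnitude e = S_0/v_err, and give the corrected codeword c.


S = (10, 6, 8), error at position 5, error magnitude e = 6, c = [2, 4, 8, 0, 3].

Step 1: column multipliers v_i = (∏_{j≠i}(α_i − α_j))^{−1} mod 11.
  i = 1 (α = 8): (8−2)(8−1)(8−3)(8−5) = 6·7·5·3 = 630 ≡ 3, so v_1 = 3^{−1} = 4 (mod 11).
  i = 2 (α = 2): (2−8)(2−1)(2−3)(2−5) = (−6)·1·(−1)·(−3) = −18 ≡ 4, so v_2 = 4^{−1} = 3 (mod 11).
  i = 3 (α = 1): (1−8)(1−2)(1−3)(1−5) = (−7)·(−1)·(−2)·(−4) = 56 ≡ 1, so v_3 = 1^{−1} = 1 (mod 11).
  i = 4 (α = 3): (3−8)(3−2)(3−1)(3−5) = (−5)·1·2·(−2) = 20 ≡ 9, so v_4 = 9^{−1} = 5 (mod 11).
  i = 5 (α = 5): (5−8)(5−2)(5−1)(5−3) = (−3)·3·4·2 = −72 ≡ 5, so v_5 = 5^{−1} = 9 (mod 11).
  v = [4, 3, 1, 5, 9].
Step 2: syndromes of r = [2, 4, 8, 0, 9] (all sums mod 11).
  S_0 = Σ v_i r_i = 4·2 + 3·4 + 1·8 + 5·0 + 9·9 = 109 ≡ 10.
  S_1 = Σ v_i α_i r_i = 4·8·2 + 3·2·4 + 1·1·8 + 5·3·0 + 9·5·9 = 501 ≡ 6.
  α_i^2 mod 11 = [9, 4, 1, 9, 3].
  S_2 = Σ v_i α_i^2 r_i = 4·9·2 + 3·4·4 + 1·1·8 + 5·9·0 + 9·3·9 = 371 ≡ 8.
  S = (10, 6, 8) ≠ 0, so r is not a codeword (an error is present).
Step 3: locate the error. For a single error e at position i, S_ℓ = v_i·e·α_i^ℓ, so α_err = S_1/S_0.
  S_0^{−1} = 10^{−1} = 10 (mod 11), so α_err = 6·10 = 60 ≡ 5 = α_5. Error position i = 5.
  Consistency check: S_2/S_1 = 8·2 = 16 ≡ 5 = α_err ✓ (single-error assumption holds).
Step 4: error magnitude e = S_0/v_5 = S_0·∏_{j≠5}(α_5 − α_j) = 10·5 = 50 ≡ 6 (mod 11).
Step 5: correct position 5: c_5 = r_5 − e = 9 − 6 ≡ 3 (mod 11). Hence c = [2, 4, 8, 0, 3].
  Check: interpolating c through the α_i gives m(x) = 1 + 7·x (degree < 2) with m(α_i) = c_i for every i, so c is indeed a codeword.


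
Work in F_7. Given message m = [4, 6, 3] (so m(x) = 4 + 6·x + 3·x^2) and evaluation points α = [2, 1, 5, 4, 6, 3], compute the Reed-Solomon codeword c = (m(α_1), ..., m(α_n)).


c = [0, 6, 4, 6, 1, 0]

Message polynomial: m(x) = 4 + 6·x + 3·x^2 (mod 7).
For each evaluation point α_i, compute m(α_i) mod 7:
  α_1 = 2: Horner steps 3 → 5 → 0, so m(2) = 0.
  α_2 = 1: Horner steps 3 → 2 → 6, so m(1) = 6.
  α_3 = 5: Horner steps 3 → 0 → 4, so m(5) = 4.
  α_4 = 4: Horner steps 3 → 4 → 6, so m(4) = 6.
  α_5 = 6: Horner steps 3 → 3 → 1, so m(6) = 1.
  α_6 = 3: Horner steps 3 → 1 → 0, so m(3) = 0.
Codeword c = [0, 6, 4, 6, 1, 0] ∈ F_7^6.


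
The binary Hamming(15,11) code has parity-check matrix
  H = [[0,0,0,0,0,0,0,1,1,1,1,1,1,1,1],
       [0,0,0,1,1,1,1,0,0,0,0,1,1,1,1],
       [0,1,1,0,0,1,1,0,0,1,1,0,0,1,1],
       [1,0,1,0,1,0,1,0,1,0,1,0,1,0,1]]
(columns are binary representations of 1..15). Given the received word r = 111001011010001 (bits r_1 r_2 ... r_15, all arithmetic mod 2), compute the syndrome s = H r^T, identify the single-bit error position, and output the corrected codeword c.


s = (0, 0, 1, 1)^T, error position = 3, corrected codeword c = 110001011010001

Compute s = H r^T mod 2 one row at a time:
  s_1 = 1 + 1 + 0 + 1 + 0 + 0 + 0 + 1 = 4 ≡ 0 (mod 2).
  s_2 = 0 + 0 + 1 + 0 + 0 + 0 + 0 + 1 = 2 ≡ 0 (mod 2).
  s_3 = 1 + 1 + 1 + 0 + 0 + 1 + 0 + 1 = 5 ≡ 1 (mod 2).
  s_4 = 1 + 1 + 0 + 0 + 1 + 1 + 0 + 1 = 5 ≡ 1 (mod 2).
s = (0, 0, 1, 1)^T — this equals column 3 of H (binary 0011), so error is at position 3.
Correct: flip bit 3 of r = 111001011010001 to get c = 110001011010001.


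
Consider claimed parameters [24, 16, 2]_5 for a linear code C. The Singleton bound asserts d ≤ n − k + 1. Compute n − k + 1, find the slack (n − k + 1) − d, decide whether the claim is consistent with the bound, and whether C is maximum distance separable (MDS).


Singleton RHS = n − k + 1 = 9, slack = 7, bound satisfied, not MDS.

Singleton bound: d ≤ n − k + 1.
Here n = 24, k = 16, so n − k + 1 = 9.
Given d = 2, check d ≤ 9: YES.
Slack = (n − k + 1) − d = 7.
The code is NOT MDS (slack = 7 > 0).
Description: the claimed parameters are [24, 16, 2]_5; such a code would be non-MDS.


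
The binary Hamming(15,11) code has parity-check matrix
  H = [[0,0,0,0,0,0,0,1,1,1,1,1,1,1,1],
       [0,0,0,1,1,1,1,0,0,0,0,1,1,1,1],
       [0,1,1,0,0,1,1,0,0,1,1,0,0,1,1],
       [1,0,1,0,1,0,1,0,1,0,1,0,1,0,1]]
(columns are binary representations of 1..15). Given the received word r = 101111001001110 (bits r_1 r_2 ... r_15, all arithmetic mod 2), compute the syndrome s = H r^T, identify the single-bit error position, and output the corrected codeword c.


s = (0, 0, 1, 1)^T, error position = 3, corrected codeword c = 100111001001110

Compute s = H r^T mod 2 one row at a time:
  s_1 = 0 + 1 + 0 + 0 + 1 + 1 + 1 + 0 = 4 ≡ 0 (mod 2).
  s_2 = 1 + 1 + 1 + 0 + 1 + 1 + 1 + 0 = 6 ≡ 0 (mod 2).
  s_3 = 0 + 1 + 1 + 0 + 0 + 0 + 1 + 0 = 3 ≡ 1 (mod 2).
  s_4 = 1 + 1 + 1 + 0 + 1 + 0 + 1 + 0 = 5 ≡ 1 (mod 2).
s = (0, 0, 1, 1)^T — this equals column 3 of H (binary 0011), so error is at position 3.
Correct: flip bit 3 of r = 101111001001110 to get c = 100111001001110.


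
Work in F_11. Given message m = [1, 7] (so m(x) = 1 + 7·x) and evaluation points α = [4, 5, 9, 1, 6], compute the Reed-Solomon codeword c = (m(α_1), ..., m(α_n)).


c = [7, 3, 9, 8, 10]

Message polynomial: m(x) = 1 + 7·x (mod 11).
For each evaluation point α_i, compute m(α_i) mod 11:
  α_1 = 4: Horner steps 7 → 7, so m(4) = 7.
  α_2 = 5: Horner steps 7 → 3, so m(5) = 3.
  α_3 = 9: Horner steps 7 → 9, so m(9) = 9.
  α_4 = 1: Horner steps 7 → 8, so m(1) = 8.
  α_5 = 6: Horner steps 7 → 10, so m(6) = 10.
Codeword c = [7, 3, 9, 8, 10] ∈ F_11^5.


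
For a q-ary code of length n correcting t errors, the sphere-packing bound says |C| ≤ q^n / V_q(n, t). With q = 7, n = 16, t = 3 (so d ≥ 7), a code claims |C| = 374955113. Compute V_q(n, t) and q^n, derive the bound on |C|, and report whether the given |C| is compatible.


V_q(n, t) = 125377, q^n = 33232930569601, Hamming bound = 265064011, |C| = 374955113 > bound (violated).

Step 1: Compute V_q(n, t) = Σ_{j=0}^3 C(n, j) (q−1)^j.
  j = 0: C(16,0)·(6)^0 = 1·1 = 1.
  j = 1: C(16,1)·(6)^1 = 16·6 = 96.
  j = 2: C(16,2)·(6)^2 = 120·36 = 4320.
  j = 3: C(16,3)·(6)^3 = 560·216 = 120960.
  V_q(n, t) = 1 + 96 + 4320 + 120960 = 125377.
Step 2: q^n = 7^16 = 33232930569601.
Step 3: Hamming bound ⌊q^n / V_q(n,t)⌋ = ⌊33232930569601/125377⌋ = 265064011.
Step 4: Compare |C| = 374955113 to 265064011: violated.
The claimed |C| lies above the Hamming bound, so no 7-ary code of length 16 with d ≥ 7 can have 374955113 codewords.
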